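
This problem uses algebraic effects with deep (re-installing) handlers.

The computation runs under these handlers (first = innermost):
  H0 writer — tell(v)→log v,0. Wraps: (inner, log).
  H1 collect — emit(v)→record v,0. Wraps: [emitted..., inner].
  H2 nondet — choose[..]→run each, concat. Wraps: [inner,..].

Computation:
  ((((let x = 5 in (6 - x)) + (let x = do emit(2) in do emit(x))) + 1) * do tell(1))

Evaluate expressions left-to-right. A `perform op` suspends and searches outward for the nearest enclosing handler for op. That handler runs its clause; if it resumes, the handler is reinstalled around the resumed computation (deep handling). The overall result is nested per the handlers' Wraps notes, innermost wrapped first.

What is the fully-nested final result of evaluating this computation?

Working:
emit(2) @ H1 ⇒ out+=2
emit(0) @ H1 ⇒ out+=0
tell(1) @ H0 ⇒ log+=1
H0 returns (0, (1))
H1 returns [2, 0, (0, (1))]
H2 returns [[2, 0, (0, (1))]]
= [[2, 0, (0, (1))]]

Answer: [[2, 0, (0, (1))]]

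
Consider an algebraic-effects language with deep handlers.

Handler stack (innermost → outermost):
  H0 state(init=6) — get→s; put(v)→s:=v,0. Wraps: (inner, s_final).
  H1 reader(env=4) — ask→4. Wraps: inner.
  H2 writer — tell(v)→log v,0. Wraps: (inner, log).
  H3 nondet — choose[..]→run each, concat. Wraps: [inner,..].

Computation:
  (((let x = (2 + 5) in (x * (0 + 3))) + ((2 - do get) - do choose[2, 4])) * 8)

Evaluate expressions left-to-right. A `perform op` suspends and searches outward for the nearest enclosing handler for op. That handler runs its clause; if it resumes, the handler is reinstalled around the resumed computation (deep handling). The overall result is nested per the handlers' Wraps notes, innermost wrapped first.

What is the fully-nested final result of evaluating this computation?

Step-by-step:
get @ H0 ⇒ 6
choose[2, 4] @ H3
  branch[0] choose=2:
    H0 returns (120, 6)
    H1 returns (120, 6)
    H2 returns ((120, 6), ())
    H3 returns [((120, 6), ())]
  branch[1] choose=4:
    H0 returns (104, 6)
    H1 returns (104, 6)
    H2 returns ((104, 6), ())
    H3 returns [((104, 6), ())]
= [((120, 6), ()), ((104, 6), ())]

Answer: [((120, 6), ()), ((104, 6), ())]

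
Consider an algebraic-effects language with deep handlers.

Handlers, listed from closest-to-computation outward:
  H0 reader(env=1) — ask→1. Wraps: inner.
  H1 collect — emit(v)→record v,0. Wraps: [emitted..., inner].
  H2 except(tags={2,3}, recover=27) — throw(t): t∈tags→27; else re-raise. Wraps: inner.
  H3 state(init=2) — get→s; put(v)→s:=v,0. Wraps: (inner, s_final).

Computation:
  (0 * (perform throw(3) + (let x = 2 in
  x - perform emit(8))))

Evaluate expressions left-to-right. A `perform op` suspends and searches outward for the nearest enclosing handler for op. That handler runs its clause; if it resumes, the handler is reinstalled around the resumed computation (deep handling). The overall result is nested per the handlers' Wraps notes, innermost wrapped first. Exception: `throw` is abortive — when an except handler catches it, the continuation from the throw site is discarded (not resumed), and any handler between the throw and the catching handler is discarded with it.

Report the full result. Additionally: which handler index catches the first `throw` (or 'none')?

Evaluation trace:
throw(3) @ H2 caught ⇒ 27
H3 returns (27, 2)
= (27, 2)

Answer: (27, 2) ; first throw caught by: H2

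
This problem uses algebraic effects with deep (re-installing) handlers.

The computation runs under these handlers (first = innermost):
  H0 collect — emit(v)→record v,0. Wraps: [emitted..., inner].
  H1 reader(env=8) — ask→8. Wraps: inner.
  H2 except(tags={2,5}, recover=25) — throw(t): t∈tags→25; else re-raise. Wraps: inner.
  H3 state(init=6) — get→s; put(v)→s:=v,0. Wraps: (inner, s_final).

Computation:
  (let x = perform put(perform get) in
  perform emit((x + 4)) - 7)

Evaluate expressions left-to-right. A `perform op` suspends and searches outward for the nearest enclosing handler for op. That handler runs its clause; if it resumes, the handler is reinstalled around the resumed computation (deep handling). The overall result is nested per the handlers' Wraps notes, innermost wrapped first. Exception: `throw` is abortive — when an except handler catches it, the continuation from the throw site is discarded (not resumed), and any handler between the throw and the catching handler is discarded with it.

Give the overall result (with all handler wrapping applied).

Answer: ([4, -7], 6)

Step-by-step:
get @ H3 ⇒ 6
put(6) @ H3 ⇒ s:=6
emit(4) @ H0 ⇒ out+=4
H0 returns [4, -7]
H1 returns [4, -7]
H2 returns [4, -7]
H3 returns ([4, -7], 6)
= ([4, -7], 6)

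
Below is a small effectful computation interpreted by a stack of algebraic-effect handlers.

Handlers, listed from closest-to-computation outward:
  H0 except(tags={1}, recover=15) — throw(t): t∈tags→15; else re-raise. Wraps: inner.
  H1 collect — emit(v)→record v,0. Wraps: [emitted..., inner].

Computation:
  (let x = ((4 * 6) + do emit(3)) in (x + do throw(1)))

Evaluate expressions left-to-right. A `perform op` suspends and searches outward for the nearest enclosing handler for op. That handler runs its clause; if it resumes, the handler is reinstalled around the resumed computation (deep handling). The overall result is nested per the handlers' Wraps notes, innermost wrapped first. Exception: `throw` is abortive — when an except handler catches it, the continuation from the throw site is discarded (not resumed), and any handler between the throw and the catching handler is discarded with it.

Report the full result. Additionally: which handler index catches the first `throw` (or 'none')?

Step-by-step:
emit(3) @ H1 ⇒ out+=3
throw(1) @ H0 caught ⇒ 15
H1 returns [3, 15]
= [3, 15]

Answer: [3, 15] ; first throw caught by: H0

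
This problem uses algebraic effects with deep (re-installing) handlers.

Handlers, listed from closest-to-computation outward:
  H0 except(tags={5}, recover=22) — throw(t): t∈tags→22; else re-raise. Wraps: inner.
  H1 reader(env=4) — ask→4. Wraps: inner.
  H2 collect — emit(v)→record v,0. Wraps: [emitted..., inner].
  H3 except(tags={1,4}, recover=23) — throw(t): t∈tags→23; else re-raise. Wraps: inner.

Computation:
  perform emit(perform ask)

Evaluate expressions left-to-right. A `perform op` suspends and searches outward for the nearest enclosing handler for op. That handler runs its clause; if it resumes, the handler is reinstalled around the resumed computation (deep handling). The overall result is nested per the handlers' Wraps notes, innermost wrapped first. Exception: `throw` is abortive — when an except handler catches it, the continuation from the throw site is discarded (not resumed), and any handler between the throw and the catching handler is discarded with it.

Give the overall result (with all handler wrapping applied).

Answer: [4, 0]

Step-by-step:
ask @ H1 ⇒ 4
emit(4) @ H2 ⇒ out+=4
H0 returns 0
H1 returns 0
H2 returns [4, 0]
H3 returns [4, 0]
= [4, 0]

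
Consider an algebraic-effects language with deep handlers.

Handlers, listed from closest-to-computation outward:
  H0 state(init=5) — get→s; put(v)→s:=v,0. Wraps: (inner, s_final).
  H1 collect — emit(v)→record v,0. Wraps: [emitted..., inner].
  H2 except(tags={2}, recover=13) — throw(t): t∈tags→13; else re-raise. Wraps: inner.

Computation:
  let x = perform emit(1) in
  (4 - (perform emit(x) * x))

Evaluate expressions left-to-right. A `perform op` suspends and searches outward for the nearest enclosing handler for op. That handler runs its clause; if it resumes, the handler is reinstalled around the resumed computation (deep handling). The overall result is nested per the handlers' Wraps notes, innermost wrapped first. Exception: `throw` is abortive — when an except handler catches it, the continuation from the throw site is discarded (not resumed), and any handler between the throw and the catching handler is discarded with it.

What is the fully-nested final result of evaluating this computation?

Answer: [1, 0, (4, 5)]

Step-by-step:
emit(1) @ H1 ⇒ out+=1
emit(0) @ H1 ⇒ out+=0
H0 returns (4, 5)
H1 returns [1, 0, (4, 5)]
H2 returns [1, 0, (4, 5)]
= [1, 0, (4, 5)]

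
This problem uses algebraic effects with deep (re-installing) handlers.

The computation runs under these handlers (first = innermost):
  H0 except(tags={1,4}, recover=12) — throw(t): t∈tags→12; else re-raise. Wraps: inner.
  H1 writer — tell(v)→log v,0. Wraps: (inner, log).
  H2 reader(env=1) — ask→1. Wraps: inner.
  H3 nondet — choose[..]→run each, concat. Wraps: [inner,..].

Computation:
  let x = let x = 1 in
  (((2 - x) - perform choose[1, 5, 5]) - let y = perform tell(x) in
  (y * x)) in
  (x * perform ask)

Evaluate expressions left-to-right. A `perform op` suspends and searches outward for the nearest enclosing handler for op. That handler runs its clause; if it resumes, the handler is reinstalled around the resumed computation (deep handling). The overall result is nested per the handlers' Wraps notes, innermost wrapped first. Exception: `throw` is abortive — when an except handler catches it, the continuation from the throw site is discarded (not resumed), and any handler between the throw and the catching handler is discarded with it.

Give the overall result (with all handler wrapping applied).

Answer: [(0, (1)), (-4, (1)), (-4, (1))]

Evaluation trace:
choose[1, 5, 5] @ H3
  branch[0] choose=1:
    tell(1) @ H1 ⇒ log+=1
    ask @ H2 ⇒ 1
    H0 returns 0
    H1 returns (0, (1))
    H2 returns (0, (1))
    H3 returns [(0, (1))]
  branch[1] choose=5:
    tell(1) @ H1 ⇒ log+=1
    ask @ H2 ⇒ 1
    H0 returns -4
    H1 returns (-4, (1))
    H2 returns (-4, (1))
    H3 returns [(-4, (1))]
  branch[2] choose=5:
    tell(1) @ H1 ⇒ log+=1
    ask @ H2 ⇒ 1
    H0 returns -4
    H1 returns (-4, (1))
    H2 returns (-4, (1))
    H3 returns [(-4, (1))]
= [(0, (1)), (-4, (1)), (-4, (1))]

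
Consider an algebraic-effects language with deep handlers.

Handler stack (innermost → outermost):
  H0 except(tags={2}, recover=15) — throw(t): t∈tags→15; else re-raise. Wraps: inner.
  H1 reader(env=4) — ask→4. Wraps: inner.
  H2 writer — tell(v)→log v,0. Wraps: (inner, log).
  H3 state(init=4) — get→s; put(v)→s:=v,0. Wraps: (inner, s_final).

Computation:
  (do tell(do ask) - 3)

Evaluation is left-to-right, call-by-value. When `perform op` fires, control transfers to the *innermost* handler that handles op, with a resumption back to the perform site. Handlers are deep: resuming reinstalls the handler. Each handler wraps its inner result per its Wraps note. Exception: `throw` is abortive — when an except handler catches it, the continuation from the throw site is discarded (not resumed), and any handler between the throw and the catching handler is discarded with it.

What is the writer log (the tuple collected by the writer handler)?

Answer: (4)

Evaluation trace:
ask @ H1 ⇒ 4
tell(4) @ H2 ⇒ log+=4
H0 returns -3
H1 returns -3
H2 returns (-3, (4))
H3 returns ((-3, (4)), 4)
= ((-3, (4)), 4)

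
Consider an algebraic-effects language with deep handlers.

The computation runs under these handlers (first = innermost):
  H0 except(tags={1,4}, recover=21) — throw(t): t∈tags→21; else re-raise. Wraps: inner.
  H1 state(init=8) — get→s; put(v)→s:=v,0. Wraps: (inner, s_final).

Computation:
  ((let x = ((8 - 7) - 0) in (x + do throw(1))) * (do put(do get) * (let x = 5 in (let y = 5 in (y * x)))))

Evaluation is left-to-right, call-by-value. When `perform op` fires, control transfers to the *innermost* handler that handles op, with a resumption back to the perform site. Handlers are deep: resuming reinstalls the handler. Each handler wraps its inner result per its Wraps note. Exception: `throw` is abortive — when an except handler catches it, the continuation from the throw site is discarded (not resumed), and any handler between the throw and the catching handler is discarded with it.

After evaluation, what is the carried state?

Step-by-step:
throw(1) @ H0 caught ⇒ 21
H1 returns (21, 8)
= (21, 8)

Answer: 8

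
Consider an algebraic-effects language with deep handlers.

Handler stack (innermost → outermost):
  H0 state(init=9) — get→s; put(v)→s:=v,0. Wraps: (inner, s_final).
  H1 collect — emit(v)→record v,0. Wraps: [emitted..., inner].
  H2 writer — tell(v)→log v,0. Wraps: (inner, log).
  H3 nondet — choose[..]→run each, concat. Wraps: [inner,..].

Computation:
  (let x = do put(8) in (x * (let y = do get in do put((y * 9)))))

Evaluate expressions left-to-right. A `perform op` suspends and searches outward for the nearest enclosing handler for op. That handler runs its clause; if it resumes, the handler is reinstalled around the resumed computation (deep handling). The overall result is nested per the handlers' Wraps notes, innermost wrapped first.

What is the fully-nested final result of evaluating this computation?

Answer: [([(0, 72)], ())]

Working:
put(8) @ H0 ⇒ s:=8
get @ H0 ⇒ 8
put(72) @ H0 ⇒ s:=72
H0 returns (0, 72)
H1 returns [(0, 72)]
H2 returns ([(0, 72)], ())
H3 returns [([(0, 72)], ())]
= [([(0, 72)], ())]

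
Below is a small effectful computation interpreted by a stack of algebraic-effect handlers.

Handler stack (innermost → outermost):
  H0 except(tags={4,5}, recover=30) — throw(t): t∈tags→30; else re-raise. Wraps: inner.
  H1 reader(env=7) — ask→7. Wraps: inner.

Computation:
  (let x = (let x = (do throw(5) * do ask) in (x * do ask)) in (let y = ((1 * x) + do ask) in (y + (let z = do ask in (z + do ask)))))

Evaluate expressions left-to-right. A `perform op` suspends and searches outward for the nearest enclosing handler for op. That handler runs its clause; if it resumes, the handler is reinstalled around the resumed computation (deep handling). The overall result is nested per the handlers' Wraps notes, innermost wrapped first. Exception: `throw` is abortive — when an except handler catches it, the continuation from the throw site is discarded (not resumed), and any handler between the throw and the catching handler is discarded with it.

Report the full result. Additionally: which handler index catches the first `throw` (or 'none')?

Answer: 30 ; first throw caught by: H0

Evaluation trace:
throw(5) @ H0 caught ⇒ 30
H1 returns 30
= 30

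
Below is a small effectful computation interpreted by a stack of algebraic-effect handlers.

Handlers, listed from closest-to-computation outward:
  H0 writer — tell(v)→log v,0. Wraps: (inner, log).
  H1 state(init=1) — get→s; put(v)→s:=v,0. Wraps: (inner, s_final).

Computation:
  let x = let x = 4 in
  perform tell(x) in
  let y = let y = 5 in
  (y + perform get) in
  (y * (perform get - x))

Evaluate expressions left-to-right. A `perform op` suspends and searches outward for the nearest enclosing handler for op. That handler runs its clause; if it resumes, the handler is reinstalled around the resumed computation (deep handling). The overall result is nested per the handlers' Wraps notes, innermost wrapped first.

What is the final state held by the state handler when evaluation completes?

Step-by-step:
tell(4) @ H0 ⇒ log+=4
get @ H1 ⇒ 1
get @ H1 ⇒ 1
H0 returns (6, (4))
H1 returns ((6, (4)), 1)
= ((6, (4)), 1)

Answer: 1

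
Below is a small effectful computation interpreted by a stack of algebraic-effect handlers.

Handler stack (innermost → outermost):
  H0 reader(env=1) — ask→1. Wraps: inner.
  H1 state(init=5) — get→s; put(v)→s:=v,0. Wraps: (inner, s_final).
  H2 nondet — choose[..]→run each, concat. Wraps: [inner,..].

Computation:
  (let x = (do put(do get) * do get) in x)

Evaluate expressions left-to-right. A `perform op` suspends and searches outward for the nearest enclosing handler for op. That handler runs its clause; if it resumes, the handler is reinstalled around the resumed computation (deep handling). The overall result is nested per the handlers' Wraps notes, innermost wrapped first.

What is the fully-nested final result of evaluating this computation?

Answer: [(0, 5)]

Step-by-step:
get @ H1 ⇒ 5
put(5) @ H1 ⇒ s:=5
get @ H1 ⇒ 5
H0 returns 0
H1 returns (0, 5)
H2 returns [(0, 5)]
= [(0, 5)]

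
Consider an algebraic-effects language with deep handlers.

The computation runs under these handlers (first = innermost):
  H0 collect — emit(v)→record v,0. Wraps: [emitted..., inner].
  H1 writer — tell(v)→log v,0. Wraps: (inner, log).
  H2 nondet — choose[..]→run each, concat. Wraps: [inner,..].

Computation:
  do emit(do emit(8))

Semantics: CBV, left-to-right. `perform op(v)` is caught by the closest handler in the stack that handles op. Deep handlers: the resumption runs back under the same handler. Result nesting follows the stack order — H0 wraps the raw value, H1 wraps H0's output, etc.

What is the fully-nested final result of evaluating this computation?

Answer: [([8, 0, 0], ())]

Working:
emit(8) @ H0 ⇒ out+=8
emit(0) @ H0 ⇒ out+=0
H0 returns [8, 0, 0]
H1 returns ([8, 0, 0], ())
H2 returns [([8, 0, 0], ())]
= [([8, 0, 0], ())]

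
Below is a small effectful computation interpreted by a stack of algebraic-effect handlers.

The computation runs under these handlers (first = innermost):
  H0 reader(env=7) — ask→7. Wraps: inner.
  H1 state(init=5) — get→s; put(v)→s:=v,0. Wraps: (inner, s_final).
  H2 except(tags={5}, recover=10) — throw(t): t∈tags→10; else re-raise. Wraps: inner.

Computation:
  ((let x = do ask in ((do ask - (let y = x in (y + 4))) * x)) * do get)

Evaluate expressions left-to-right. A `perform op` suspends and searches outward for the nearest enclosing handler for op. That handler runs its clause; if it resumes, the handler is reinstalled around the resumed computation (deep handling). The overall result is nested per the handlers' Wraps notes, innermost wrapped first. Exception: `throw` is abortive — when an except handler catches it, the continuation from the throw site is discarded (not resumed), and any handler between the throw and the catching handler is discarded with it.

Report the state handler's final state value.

Answer: 5

Evaluation trace:
ask @ H0 ⇒ 7
ask @ H0 ⇒ 7
get @ H1 ⇒ 5
H0 returns -140
H1 returns (-140, 5)
H2 returns (-140, 5)
= (-140, 5)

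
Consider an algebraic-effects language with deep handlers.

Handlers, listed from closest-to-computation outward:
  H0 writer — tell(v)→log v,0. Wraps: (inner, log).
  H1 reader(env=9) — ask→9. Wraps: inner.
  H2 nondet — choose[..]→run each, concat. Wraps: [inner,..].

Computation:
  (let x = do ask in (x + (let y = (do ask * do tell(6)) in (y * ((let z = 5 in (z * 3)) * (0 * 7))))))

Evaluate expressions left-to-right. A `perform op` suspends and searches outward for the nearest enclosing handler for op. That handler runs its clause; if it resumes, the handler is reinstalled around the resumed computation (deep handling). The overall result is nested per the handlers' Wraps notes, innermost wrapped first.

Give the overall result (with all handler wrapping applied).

Working:
ask @ H1 ⇒ 9
ask @ H1 ⇒ 9
tell(6) @ H0 ⇒ log+=6
H0 returns (9, (6))
H1 returns (9, (6))
H2 returns [(9, (6))]
= [(9, (6))]

Answer: [(9, (6))]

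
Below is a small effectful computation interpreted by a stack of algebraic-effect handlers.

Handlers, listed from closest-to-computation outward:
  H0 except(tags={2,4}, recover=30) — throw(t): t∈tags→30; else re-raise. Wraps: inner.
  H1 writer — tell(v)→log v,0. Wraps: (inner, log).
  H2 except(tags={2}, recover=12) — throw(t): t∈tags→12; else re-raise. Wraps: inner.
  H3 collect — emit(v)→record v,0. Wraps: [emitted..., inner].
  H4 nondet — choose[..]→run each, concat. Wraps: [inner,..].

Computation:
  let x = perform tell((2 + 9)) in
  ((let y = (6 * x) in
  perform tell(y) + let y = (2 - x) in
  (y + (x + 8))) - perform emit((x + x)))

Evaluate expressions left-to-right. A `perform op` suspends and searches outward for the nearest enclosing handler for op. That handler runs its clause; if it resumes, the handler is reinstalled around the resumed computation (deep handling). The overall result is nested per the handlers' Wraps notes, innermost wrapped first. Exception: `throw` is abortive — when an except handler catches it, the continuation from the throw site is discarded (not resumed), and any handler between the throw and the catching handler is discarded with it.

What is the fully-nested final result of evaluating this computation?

Answer: [[0, (10, (11, 0))]]

Evaluation trace:
tell(11) @ H1 ⇒ log+=11
tell(0) @ H1 ⇒ log+=0
emit(0) @ H3 ⇒ out+=0
H0 returns 10
H1 returns (10, (11, 0))
H2 returns (10, (11, 0))
H3 returns [0, (10, (11, 0))]
H4 returns [[0, (10, (11, 0))]]
= [[0, (10, (11, 0))]]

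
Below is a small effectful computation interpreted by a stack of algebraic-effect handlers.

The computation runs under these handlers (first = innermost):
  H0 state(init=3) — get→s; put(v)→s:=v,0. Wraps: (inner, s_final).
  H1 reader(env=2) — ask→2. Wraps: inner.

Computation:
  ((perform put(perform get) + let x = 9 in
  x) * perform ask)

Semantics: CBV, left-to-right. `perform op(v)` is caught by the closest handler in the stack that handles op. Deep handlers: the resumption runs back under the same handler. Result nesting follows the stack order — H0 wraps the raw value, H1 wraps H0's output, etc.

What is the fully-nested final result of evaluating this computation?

Answer: (18, 3)

Step-by-step:
get @ H0 ⇒ 3
put(3) @ H0 ⇒ s:=3
ask @ H1 ⇒ 2
H0 returns (18, 3)
H1 returns (18, 3)
= (18, 3)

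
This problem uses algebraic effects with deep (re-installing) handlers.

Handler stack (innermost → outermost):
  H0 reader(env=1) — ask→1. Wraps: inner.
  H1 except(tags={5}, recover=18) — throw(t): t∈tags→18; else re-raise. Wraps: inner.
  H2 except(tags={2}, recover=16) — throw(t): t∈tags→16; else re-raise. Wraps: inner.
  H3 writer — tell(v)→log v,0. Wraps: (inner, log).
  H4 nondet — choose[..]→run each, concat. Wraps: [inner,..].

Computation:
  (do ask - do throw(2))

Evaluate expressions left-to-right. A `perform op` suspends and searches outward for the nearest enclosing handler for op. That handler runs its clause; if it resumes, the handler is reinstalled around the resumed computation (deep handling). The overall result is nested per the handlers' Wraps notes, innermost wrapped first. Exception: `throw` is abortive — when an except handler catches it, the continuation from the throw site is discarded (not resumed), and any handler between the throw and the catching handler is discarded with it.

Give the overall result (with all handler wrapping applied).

Answer: [(16, ())]

Step-by-step:
ask @ H0 ⇒ 1
throw(2) @ H1 re-raised
throw(2) @ H2 caught ⇒ 16
H3 returns (16, ())
H4 returns [(16, ())]
= [(16, ())]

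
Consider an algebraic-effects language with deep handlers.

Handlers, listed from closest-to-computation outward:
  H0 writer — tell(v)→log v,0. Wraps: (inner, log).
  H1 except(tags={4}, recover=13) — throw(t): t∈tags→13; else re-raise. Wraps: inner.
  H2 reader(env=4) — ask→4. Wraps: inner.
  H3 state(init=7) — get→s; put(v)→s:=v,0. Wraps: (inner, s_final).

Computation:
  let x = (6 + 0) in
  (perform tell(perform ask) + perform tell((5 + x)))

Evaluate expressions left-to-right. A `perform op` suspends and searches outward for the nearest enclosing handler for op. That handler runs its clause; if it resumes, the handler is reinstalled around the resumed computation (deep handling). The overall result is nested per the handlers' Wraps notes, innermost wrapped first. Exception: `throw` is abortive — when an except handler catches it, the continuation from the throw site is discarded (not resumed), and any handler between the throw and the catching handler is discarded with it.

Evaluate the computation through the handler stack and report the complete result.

Evaluation trace:
ask @ H2 ⇒ 4
tell(4) @ H0 ⇒ log+=4
tell(11) @ H0 ⇒ log+=11
H0 returns (0, (4, 11))
H1 returns (0, (4, 11))
H2 returns (0, (4, 11))
H3 returns ((0, (4, 11)), 7)
= ((0, (4, 11)), 7)

Answer: ((0, (4, 11)), 7)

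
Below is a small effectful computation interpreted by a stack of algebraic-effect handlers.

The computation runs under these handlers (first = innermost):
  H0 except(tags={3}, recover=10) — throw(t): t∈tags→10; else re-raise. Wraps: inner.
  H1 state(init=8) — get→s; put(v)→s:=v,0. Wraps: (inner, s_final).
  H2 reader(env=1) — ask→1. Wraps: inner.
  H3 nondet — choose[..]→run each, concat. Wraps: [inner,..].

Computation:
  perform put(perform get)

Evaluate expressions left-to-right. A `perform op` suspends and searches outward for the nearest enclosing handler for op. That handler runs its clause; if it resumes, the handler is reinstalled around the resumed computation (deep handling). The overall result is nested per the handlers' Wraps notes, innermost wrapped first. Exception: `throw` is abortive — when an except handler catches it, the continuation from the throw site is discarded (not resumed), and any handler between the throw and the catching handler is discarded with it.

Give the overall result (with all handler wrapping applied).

Step-by-step:
get @ H1 ⇒ 8
put(8) @ H1 ⇒ s:=8
H0 returns 0
H1 returns (0, 8)
H2 returns (0, 8)
H3 returns [(0, 8)]
= [(0, 8)]

Answer: [(0, 8)]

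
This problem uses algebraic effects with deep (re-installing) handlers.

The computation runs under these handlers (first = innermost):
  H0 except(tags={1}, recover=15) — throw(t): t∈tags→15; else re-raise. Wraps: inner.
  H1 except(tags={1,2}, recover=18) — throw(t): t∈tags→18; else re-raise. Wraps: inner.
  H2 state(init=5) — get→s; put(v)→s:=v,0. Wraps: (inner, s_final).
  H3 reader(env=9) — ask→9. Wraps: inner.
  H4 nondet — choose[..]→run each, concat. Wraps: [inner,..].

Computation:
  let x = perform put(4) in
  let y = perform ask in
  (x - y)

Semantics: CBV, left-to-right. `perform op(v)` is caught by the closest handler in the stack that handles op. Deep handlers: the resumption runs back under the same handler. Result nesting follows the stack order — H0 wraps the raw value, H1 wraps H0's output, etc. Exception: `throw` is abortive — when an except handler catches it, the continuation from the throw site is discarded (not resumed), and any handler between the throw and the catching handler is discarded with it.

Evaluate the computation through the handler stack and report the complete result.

Working:
put(4) @ H2 ⇒ s:=4
ask @ H3 ⇒ 9
H0 returns -9
H1 returns -9
H2 returns (-9, 4)
H3 returns (-9, 4)
H4 returns [(-9, 4)]
= [(-9, 4)]

Answer: [(-9, 4)]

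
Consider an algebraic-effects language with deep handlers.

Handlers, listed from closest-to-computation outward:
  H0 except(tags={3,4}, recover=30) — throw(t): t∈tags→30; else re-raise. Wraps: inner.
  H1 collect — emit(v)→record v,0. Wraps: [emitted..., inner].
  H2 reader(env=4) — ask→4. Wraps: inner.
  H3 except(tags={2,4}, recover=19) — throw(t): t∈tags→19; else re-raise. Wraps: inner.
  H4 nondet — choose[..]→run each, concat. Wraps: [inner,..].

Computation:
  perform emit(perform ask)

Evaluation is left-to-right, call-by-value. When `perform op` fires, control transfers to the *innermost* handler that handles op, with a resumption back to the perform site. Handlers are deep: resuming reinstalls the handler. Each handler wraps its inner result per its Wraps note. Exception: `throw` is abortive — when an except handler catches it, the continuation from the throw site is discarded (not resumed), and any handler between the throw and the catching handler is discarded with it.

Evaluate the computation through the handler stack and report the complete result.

Evaluation trace:
ask @ H2 ⇒ 4
emit(4) @ H1 ⇒ out+=4
H0 returns 0
H1 returns [4, 0]
H2 returns [4, 0]
H3 returns [4, 0]
H4 returns [[4, 0]]
= [[4, 0]]

Answer: [[4, 0]]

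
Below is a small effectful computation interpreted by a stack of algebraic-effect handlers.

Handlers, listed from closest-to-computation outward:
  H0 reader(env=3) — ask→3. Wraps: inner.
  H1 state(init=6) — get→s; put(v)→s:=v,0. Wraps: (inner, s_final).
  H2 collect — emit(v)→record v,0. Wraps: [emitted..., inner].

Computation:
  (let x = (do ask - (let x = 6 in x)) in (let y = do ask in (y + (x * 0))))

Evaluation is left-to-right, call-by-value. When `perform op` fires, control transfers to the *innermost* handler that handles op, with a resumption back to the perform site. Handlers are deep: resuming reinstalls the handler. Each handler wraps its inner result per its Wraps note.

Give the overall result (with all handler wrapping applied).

Answer: [(3, 6)]

Working:
ask @ H0 ⇒ 3
ask @ H0 ⇒ 3
H0 returns 3
H1 returns (3, 6)
H2 returns [(3, 6)]
= [(3, 6)]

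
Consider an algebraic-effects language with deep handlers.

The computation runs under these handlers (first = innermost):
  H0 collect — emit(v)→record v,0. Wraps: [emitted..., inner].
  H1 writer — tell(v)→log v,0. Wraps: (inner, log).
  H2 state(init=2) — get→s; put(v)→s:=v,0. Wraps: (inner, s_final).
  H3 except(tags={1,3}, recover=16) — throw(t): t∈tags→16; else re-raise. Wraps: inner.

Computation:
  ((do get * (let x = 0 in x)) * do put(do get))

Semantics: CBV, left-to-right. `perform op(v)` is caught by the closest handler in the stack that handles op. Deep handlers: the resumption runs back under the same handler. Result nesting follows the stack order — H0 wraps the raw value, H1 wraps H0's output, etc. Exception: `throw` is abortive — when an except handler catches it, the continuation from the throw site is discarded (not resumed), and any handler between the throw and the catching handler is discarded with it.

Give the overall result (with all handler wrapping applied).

Working:
get @ H2 ⇒ 2
get @ H2 ⇒ 2
put(2) @ H2 ⇒ s:=2
H0 returns [0]
H1 returns ([0], ())
H2 returns (([0], ()), 2)
H3 returns (([0], ()), 2)
= (([0], ()), 2)

Answer: (([0], ()), 2)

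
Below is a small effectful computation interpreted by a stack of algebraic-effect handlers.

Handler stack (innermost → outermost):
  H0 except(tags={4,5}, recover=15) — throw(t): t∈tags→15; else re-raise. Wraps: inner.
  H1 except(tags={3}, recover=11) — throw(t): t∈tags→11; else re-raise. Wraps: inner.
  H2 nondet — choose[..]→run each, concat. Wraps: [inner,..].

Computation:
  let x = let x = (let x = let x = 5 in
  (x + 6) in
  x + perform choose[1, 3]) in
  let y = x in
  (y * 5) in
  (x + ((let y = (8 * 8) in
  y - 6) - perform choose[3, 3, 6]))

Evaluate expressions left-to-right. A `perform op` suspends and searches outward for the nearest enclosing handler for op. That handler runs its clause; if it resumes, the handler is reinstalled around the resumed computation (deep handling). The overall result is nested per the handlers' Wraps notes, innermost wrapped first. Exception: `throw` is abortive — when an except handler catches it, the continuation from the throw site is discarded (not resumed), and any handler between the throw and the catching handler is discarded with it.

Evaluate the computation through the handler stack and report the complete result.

Working:
choose[1, 3] @ H2
  branch[0] choose=1:
    choose[3, 3, 6] @ H2
      branch[0] choose=3:
        H0 returns 115
        H1 returns 115
        H2 returns [115]
      branch[1] choose=3:
        H0 returns 115
        H1 returns 115
        H2 returns [115]
      branch[2] choose=6:
        H0 returns 112
        H1 returns 112
        H2 returns [112]
  branch[1] choose=3:
    choose[3, 3, 6] @ H2
      branch[0] choose=3:
        H0 returns 125
        H1 returns 125
        H2 returns [125]
      branch[1] choose=3:
        H0 returns 125
        H1 returns 125
        H2 returns [125]
      branch[2] choose=6:
        H0 returns 122
        H1 returns 122
        H2 returns [122]
= [115, 115, 112, 125, 125, 122]

Answer: [115, 115, 112, 125, 125, 122]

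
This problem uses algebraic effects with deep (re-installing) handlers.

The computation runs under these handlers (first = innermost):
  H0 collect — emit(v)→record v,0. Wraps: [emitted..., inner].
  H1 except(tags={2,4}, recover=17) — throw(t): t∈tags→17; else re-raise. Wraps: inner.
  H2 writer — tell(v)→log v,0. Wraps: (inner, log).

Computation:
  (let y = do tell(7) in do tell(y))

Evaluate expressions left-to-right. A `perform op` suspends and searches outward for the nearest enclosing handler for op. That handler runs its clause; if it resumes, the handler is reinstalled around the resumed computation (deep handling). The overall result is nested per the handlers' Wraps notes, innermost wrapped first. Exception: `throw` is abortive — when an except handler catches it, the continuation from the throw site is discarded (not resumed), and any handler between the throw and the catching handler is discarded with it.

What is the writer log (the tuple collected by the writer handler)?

Step-by-step:
tell(7) @ H2 ⇒ log+=7
tell(0) @ H2 ⇒ log+=0
H0 returns [0]
H1 returns [0]
H2 returns ([0], (7, 0))
= ([0], (7, 0))

Answer: (7, 0)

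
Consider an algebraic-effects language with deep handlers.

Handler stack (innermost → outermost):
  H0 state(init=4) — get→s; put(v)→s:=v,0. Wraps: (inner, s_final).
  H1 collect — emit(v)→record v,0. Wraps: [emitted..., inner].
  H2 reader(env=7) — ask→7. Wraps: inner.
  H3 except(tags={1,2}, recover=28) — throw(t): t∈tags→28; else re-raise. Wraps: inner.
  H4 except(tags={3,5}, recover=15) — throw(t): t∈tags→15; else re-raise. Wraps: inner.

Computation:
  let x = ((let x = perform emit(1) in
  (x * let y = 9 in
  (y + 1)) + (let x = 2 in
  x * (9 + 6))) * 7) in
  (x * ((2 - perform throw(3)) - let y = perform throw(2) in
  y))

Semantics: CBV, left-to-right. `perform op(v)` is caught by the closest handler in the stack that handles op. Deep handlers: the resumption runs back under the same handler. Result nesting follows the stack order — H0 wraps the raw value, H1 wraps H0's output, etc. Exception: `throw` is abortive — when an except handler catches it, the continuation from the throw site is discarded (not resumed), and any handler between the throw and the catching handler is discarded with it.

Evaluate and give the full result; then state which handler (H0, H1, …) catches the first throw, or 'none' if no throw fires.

Answer: 15 ; first throw caught by: H4

Working:
emit(1) @ H1 ⇒ out+=1
throw(3) @ H3 re-raised
throw(3) @ H4 caught ⇒ 15
= 15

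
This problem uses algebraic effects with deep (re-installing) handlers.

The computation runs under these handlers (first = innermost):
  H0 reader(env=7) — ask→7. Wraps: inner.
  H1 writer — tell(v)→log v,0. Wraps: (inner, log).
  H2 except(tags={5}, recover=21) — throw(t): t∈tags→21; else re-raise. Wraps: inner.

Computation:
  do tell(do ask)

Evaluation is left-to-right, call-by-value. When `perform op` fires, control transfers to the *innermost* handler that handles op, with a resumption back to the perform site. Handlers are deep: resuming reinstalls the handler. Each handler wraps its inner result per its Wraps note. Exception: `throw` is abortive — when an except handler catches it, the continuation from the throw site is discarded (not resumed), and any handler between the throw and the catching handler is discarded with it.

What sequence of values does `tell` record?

Answer: (7)

Evaluation trace:
ask @ H0 ⇒ 7
tell(7) @ H1 ⇒ log+=7
H0 returns 0
H1 returns (0, (7))
H2 returns (0, (7))
= (0, (7))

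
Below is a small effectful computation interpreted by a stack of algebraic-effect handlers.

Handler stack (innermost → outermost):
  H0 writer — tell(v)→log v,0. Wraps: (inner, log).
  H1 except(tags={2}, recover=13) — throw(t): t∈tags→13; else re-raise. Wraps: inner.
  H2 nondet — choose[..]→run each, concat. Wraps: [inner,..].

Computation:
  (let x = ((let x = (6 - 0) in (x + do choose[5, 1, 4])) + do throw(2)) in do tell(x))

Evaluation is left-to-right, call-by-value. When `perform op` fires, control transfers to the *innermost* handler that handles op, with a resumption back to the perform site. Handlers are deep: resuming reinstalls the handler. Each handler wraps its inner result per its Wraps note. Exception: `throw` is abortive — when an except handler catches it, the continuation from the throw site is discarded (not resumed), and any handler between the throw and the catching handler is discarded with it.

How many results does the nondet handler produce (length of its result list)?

Answer: 3

Working:
choose[5, 1, 4] @ H2
  branch[0] choose=5:
    throw(2) @ H1 caught ⇒ 13
    H2 returns [13]
  branch[1] choose=1:
    throw(2) @ H1 caught ⇒ 13
    H2 returns [13]
  branch[2] choose=4:
    throw(2) @ H1 caught ⇒ 13
    H2 returns [13]
= [13, 13, 13]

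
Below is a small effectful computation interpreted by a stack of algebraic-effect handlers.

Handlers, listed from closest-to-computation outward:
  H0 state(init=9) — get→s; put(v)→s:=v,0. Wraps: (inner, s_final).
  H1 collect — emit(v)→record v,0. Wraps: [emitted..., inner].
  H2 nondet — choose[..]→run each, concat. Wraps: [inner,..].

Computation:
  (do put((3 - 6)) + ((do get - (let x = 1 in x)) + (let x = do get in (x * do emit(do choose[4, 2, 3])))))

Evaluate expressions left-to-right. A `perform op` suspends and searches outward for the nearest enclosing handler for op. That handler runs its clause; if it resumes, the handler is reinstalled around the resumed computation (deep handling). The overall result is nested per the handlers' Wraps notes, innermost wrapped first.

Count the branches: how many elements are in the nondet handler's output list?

Working:
put(-3) @ H0 ⇒ s:=-3
get @ H0 ⇒ -3
get @ H0 ⇒ -3
choose[4, 2, 3] @ H2
  branch[0] choose=4:
    emit(4) @ H1 ⇒ out+=4
    H0 returns (-4, -3)
    H1 returns [4, (-4, -3)]
    H2 returns [[4, (-4, -3)]]
  branch[1] choose=2:
    emit(2) @ H1 ⇒ out+=2
    H0 returns (-4, -3)
    H1 returns [2, (-4, -3)]
    H2 returns [[2, (-4, -3)]]
  branch[2] choose=3:
    emit(3) @ H1 ⇒ out+=3
    H0 returns (-4, -3)
    H1 returns [3, (-4, -3)]
    H2 returns [[3, (-4, -3)]]
= [[4, (-4, -3)], [2, (-4, -3)], [3, (-4, -3)]]

Answer: 3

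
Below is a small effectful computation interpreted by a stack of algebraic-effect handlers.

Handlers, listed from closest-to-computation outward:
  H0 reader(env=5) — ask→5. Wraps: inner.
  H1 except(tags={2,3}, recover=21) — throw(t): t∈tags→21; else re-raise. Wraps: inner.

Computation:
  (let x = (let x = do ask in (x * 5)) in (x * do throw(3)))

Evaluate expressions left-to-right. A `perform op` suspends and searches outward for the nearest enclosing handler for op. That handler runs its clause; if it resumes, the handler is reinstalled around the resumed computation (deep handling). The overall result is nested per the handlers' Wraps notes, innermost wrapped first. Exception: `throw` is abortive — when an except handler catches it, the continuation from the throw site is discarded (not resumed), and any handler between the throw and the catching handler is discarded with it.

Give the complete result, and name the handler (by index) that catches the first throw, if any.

Answer: 21 ; first throw caught by: H1

Step-by-step:
ask @ H0 ⇒ 5
throw(3) @ H1 caught ⇒ 21
= 21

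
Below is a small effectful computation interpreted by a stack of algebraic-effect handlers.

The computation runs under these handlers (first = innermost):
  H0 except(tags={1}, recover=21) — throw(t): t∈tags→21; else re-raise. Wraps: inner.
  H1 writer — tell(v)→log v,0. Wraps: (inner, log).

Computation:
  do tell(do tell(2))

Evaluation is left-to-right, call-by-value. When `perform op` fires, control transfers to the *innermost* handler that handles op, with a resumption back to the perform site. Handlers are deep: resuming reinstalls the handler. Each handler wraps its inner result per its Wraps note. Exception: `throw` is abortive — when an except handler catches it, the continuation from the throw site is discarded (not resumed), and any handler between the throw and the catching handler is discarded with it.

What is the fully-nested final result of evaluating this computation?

Answer: (0, (2, 0))

Working:
tell(2) @ H1 ⇒ log+=2
tell(0) @ H1 ⇒ log+=0
H0 returns 0
H1 returns (0, (2, 0))
= (0, (2, 0))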